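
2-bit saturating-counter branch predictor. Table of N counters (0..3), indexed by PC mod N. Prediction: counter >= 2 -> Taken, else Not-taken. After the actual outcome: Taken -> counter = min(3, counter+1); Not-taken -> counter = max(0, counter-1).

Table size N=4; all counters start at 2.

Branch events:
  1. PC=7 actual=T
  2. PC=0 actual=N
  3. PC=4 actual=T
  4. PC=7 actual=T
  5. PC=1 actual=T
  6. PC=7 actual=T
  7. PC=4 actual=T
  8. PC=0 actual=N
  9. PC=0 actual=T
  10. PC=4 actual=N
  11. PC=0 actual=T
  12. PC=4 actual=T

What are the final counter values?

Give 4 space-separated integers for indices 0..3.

Ev 1: PC=7 idx=3 pred=T actual=T -> ctr[3]=3
Ev 2: PC=0 idx=0 pred=T actual=N -> ctr[0]=1
Ev 3: PC=4 idx=0 pred=N actual=T -> ctr[0]=2
Ev 4: PC=7 idx=3 pred=T actual=T -> ctr[3]=3
Ev 5: PC=1 idx=1 pred=T actual=T -> ctr[1]=3
Ev 6: PC=7 idx=3 pred=T actual=T -> ctr[3]=3
Ev 7: PC=4 idx=0 pred=T actual=T -> ctr[0]=3
Ev 8: PC=0 idx=0 pred=T actual=N -> ctr[0]=2
Ev 9: PC=0 idx=0 pred=T actual=T -> ctr[0]=3
Ev 10: PC=4 idx=0 pred=T actual=N -> ctr[0]=2
Ev 11: PC=0 idx=0 pred=T actual=T -> ctr[0]=3
Ev 12: PC=4 idx=0 pred=T actual=T -> ctr[0]=3

Answer: 3 3 2 3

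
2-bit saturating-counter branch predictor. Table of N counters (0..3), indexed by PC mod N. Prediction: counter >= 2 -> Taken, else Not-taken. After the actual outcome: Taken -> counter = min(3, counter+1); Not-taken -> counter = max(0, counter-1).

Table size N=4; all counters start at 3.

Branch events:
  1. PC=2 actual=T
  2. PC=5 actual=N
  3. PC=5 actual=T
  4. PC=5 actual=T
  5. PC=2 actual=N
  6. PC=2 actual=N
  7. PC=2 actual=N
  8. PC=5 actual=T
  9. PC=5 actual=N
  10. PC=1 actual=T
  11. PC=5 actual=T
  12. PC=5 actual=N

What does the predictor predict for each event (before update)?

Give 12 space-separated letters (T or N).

Ev 1: PC=2 idx=2 pred=T actual=T -> ctr[2]=3
Ev 2: PC=5 idx=1 pred=T actual=N -> ctr[1]=2
Ev 3: PC=5 idx=1 pred=T actual=T -> ctr[1]=3
Ev 4: PC=5 idx=1 pred=T actual=T -> ctr[1]=3
Ev 5: PC=2 idx=2 pred=T actual=N -> ctr[2]=2
Ev 6: PC=2 idx=2 pred=T actual=N -> ctr[2]=1
Ev 7: PC=2 idx=2 pred=N actual=N -> ctr[2]=0
Ev 8: PC=5 idx=1 pred=T actual=T -> ctr[1]=3
Ev 9: PC=5 idx=1 pred=T actual=N -> ctr[1]=2
Ev 10: PC=1 idx=1 pred=T actual=T -> ctr[1]=3
Ev 11: PC=5 idx=1 pred=T actual=T -> ctr[1]=3
Ev 12: PC=5 idx=1 pred=T actual=N -> ctr[1]=2

Answer: T T T T T T N T T T T T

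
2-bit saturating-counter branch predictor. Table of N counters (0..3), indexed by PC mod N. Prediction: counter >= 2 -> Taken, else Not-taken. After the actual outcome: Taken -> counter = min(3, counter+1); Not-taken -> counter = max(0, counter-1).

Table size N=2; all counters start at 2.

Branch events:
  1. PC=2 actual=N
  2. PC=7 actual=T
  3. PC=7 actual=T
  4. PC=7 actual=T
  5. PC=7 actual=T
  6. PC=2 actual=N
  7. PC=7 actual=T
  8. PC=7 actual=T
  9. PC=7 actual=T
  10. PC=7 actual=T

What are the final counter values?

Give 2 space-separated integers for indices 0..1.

Answer: 0 3

Derivation:
Ev 1: PC=2 idx=0 pred=T actual=N -> ctr[0]=1
Ev 2: PC=7 idx=1 pred=T actual=T -> ctr[1]=3
Ev 3: PC=7 idx=1 pred=T actual=T -> ctr[1]=3
Ev 4: PC=7 idx=1 pred=T actual=T -> ctr[1]=3
Ev 5: PC=7 idx=1 pred=T actual=T -> ctr[1]=3
Ev 6: PC=2 idx=0 pred=N actual=N -> ctr[0]=0
Ev 7: PC=7 idx=1 pred=T actual=T -> ctr[1]=3
Ev 8: PC=7 idx=1 pred=T actual=T -> ctr[1]=3
Ev 9: PC=7 idx=1 pred=T actual=T -> ctr[1]=3
Ev 10: PC=7 idx=1 pred=T actual=T -> ctr[1]=3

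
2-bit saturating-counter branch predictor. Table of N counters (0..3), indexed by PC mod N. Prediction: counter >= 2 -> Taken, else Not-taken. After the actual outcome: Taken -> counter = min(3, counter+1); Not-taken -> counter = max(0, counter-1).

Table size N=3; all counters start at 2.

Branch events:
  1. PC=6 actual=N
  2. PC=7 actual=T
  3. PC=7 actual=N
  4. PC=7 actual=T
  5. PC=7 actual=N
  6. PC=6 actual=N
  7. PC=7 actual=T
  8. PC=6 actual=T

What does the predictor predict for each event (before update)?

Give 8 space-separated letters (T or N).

Answer: T T T T T N T N

Derivation:
Ev 1: PC=6 idx=0 pred=T actual=N -> ctr[0]=1
Ev 2: PC=7 idx=1 pred=T actual=T -> ctr[1]=3
Ev 3: PC=7 idx=1 pred=T actual=N -> ctr[1]=2
Ev 4: PC=7 idx=1 pred=T actual=T -> ctr[1]=3
Ev 5: PC=7 idx=1 pred=T actual=N -> ctr[1]=2
Ev 6: PC=6 idx=0 pred=N actual=N -> ctr[0]=0
Ev 7: PC=7 idx=1 pred=T actual=T -> ctr[1]=3
Ev 8: PC=6 idx=0 pred=N actual=T -> ctr[0]=1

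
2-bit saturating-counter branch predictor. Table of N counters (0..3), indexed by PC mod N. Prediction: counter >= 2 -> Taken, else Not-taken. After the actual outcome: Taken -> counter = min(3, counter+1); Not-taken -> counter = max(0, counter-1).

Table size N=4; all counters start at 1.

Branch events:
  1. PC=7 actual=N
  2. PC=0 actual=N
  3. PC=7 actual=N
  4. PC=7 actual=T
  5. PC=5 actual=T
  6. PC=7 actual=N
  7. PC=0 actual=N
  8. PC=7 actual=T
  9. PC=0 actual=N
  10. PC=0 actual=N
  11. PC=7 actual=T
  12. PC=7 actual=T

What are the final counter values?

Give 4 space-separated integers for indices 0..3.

Ev 1: PC=7 idx=3 pred=N actual=N -> ctr[3]=0
Ev 2: PC=0 idx=0 pred=N actual=N -> ctr[0]=0
Ev 3: PC=7 idx=3 pred=N actual=N -> ctr[3]=0
Ev 4: PC=7 idx=3 pred=N actual=T -> ctr[3]=1
Ev 5: PC=5 idx=1 pred=N actual=T -> ctr[1]=2
Ev 6: PC=7 idx=3 pred=N actual=N -> ctr[3]=0
Ev 7: PC=0 idx=0 pred=N actual=N -> ctr[0]=0
Ev 8: PC=7 idx=3 pred=N actual=T -> ctr[3]=1
Ev 9: PC=0 idx=0 pred=N actual=N -> ctr[0]=0
Ev 10: PC=0 idx=0 pred=N actual=N -> ctr[0]=0
Ev 11: PC=7 idx=3 pred=N actual=T -> ctr[3]=2
Ev 12: PC=7 idx=3 pred=T actual=T -> ctr[3]=3

Answer: 0 2 1 3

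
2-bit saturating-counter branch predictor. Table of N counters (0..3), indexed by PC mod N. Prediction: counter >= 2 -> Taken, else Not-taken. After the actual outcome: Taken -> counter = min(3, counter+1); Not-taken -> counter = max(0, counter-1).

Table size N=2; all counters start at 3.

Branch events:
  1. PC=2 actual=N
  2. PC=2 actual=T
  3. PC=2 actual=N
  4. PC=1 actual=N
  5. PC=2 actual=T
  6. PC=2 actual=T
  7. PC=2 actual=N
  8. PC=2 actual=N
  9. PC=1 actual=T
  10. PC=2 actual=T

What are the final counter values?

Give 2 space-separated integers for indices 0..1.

Answer: 2 3

Derivation:
Ev 1: PC=2 idx=0 pred=T actual=N -> ctr[0]=2
Ev 2: PC=2 idx=0 pred=T actual=T -> ctr[0]=3
Ev 3: PC=2 idx=0 pred=T actual=N -> ctr[0]=2
Ev 4: PC=1 idx=1 pred=T actual=N -> ctr[1]=2
Ev 5: PC=2 idx=0 pred=T actual=T -> ctr[0]=3
Ev 6: PC=2 idx=0 pred=T actual=T -> ctr[0]=3
Ev 7: PC=2 idx=0 pred=T actual=N -> ctr[0]=2
Ev 8: PC=2 idx=0 pred=T actual=N -> ctr[0]=1
Ev 9: PC=1 idx=1 pred=T actual=T -> ctr[1]=3
Ev 10: PC=2 idx=0 pred=N actual=T -> ctr[0]=2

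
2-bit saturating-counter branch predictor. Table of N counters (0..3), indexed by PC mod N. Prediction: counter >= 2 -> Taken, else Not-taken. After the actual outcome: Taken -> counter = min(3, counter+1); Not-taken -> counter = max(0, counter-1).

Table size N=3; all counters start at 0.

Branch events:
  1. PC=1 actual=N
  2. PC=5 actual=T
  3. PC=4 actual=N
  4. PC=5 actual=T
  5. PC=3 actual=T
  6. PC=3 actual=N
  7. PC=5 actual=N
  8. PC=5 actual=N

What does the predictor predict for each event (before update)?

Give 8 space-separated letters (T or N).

Answer: N N N N N N T N

Derivation:
Ev 1: PC=1 idx=1 pred=N actual=N -> ctr[1]=0
Ev 2: PC=5 idx=2 pred=N actual=T -> ctr[2]=1
Ev 3: PC=4 idx=1 pred=N actual=N -> ctr[1]=0
Ev 4: PC=5 idx=2 pred=N actual=T -> ctr[2]=2
Ev 5: PC=3 idx=0 pred=N actual=T -> ctr[0]=1
Ev 6: PC=3 idx=0 pred=N actual=N -> ctr[0]=0
Ev 7: PC=5 idx=2 pred=T actual=N -> ctr[2]=1
Ev 8: PC=5 idx=2 pred=N actual=N -> ctr[2]=0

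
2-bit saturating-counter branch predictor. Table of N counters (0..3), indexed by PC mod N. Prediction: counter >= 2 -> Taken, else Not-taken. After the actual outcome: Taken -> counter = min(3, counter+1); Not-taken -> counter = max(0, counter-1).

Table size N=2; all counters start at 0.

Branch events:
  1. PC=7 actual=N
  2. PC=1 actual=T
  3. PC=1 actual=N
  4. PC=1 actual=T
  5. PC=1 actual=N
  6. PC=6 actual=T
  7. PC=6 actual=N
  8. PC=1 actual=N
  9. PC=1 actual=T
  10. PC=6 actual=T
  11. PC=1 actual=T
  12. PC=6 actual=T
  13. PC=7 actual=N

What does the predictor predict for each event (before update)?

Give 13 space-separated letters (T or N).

Answer: N N N N N N N N N N N N T

Derivation:
Ev 1: PC=7 idx=1 pred=N actual=N -> ctr[1]=0
Ev 2: PC=1 idx=1 pred=N actual=T -> ctr[1]=1
Ev 3: PC=1 idx=1 pred=N actual=N -> ctr[1]=0
Ev 4: PC=1 idx=1 pred=N actual=T -> ctr[1]=1
Ev 5: PC=1 idx=1 pred=N actual=N -> ctr[1]=0
Ev 6: PC=6 idx=0 pred=N actual=T -> ctr[0]=1
Ev 7: PC=6 idx=0 pred=N actual=N -> ctr[0]=0
Ev 8: PC=1 idx=1 pred=N actual=N -> ctr[1]=0
Ev 9: PC=1 idx=1 pred=N actual=T -> ctr[1]=1
Ev 10: PC=6 idx=0 pred=N actual=T -> ctr[0]=1
Ev 11: PC=1 idx=1 pred=N actual=T -> ctr[1]=2
Ev 12: PC=6 idx=0 pred=N actual=T -> ctr[0]=2
Ev 13: PC=7 idx=1 pred=T actual=N -> ctr[1]=1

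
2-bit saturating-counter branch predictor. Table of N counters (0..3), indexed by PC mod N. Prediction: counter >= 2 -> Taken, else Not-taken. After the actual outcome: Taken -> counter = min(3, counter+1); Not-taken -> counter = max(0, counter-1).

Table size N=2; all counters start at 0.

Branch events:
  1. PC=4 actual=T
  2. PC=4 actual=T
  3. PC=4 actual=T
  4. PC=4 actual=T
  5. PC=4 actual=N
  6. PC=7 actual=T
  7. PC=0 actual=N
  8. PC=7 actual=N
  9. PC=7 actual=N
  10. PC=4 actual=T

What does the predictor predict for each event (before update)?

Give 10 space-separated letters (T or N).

Answer: N N T T T N T N N N

Derivation:
Ev 1: PC=4 idx=0 pred=N actual=T -> ctr[0]=1
Ev 2: PC=4 idx=0 pred=N actual=T -> ctr[0]=2
Ev 3: PC=4 idx=0 pred=T actual=T -> ctr[0]=3
Ev 4: PC=4 idx=0 pred=T actual=T -> ctr[0]=3
Ev 5: PC=4 idx=0 pred=T actual=N -> ctr[0]=2
Ev 6: PC=7 idx=1 pred=N actual=T -> ctr[1]=1
Ev 7: PC=0 idx=0 pred=T actual=N -> ctr[0]=1
Ev 8: PC=7 idx=1 pred=N actual=N -> ctr[1]=0
Ev 9: PC=7 idx=1 pred=N actual=N -> ctr[1]=0
Ev 10: PC=4 idx=0 pred=N actual=T -> ctr[0]=2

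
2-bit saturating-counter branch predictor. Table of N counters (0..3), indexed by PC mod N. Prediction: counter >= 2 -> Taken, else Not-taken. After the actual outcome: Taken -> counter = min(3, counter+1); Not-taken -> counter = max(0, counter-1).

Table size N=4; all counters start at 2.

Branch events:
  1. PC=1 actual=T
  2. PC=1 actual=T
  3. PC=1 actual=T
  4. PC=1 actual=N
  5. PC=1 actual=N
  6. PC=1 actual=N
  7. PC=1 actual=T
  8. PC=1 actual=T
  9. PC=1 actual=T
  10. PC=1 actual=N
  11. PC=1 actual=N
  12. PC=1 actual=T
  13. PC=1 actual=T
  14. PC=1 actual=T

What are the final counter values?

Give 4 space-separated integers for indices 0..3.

Answer: 2 3 2 2

Derivation:
Ev 1: PC=1 idx=1 pred=T actual=T -> ctr[1]=3
Ev 2: PC=1 idx=1 pred=T actual=T -> ctr[1]=3
Ev 3: PC=1 idx=1 pred=T actual=T -> ctr[1]=3
Ev 4: PC=1 idx=1 pred=T actual=N -> ctr[1]=2
Ev 5: PC=1 idx=1 pred=T actual=N -> ctr[1]=1
Ev 6: PC=1 idx=1 pred=N actual=N -> ctr[1]=0
Ev 7: PC=1 idx=1 pred=N actual=T -> ctr[1]=1
Ev 8: PC=1 idx=1 pred=N actual=T -> ctr[1]=2
Ev 9: PC=1 idx=1 pred=T actual=T -> ctr[1]=3
Ev 10: PC=1 idx=1 pred=T actual=N -> ctr[1]=2
Ev 11: PC=1 idx=1 pred=T actual=N -> ctr[1]=1
Ev 12: PC=1 idx=1 pred=N actual=T -> ctr[1]=2
Ev 13: PC=1 idx=1 pred=T actual=T -> ctr[1]=3
Ev 14: PC=1 idx=1 pred=T actual=T -> ctr[1]=3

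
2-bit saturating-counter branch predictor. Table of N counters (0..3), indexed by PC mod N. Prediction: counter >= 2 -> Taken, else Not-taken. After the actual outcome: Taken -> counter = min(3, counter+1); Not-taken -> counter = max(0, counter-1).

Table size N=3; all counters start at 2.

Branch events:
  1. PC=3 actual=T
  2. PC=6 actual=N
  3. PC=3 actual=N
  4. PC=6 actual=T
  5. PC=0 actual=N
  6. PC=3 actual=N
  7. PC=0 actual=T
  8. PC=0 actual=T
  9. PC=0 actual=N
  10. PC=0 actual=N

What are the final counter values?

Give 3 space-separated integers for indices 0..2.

Ev 1: PC=3 idx=0 pred=T actual=T -> ctr[0]=3
Ev 2: PC=6 idx=0 pred=T actual=N -> ctr[0]=2
Ev 3: PC=3 idx=0 pred=T actual=N -> ctr[0]=1
Ev 4: PC=6 idx=0 pred=N actual=T -> ctr[0]=2
Ev 5: PC=0 idx=0 pred=T actual=N -> ctr[0]=1
Ev 6: PC=3 idx=0 pred=N actual=N -> ctr[0]=0
Ev 7: PC=0 idx=0 pred=N actual=T -> ctr[0]=1
Ev 8: PC=0 idx=0 pred=N actual=T -> ctr[0]=2
Ev 9: PC=0 idx=0 pred=T actual=N -> ctr[0]=1
Ev 10: PC=0 idx=0 pred=N actual=N -> ctr[0]=0

Answer: 0 2 2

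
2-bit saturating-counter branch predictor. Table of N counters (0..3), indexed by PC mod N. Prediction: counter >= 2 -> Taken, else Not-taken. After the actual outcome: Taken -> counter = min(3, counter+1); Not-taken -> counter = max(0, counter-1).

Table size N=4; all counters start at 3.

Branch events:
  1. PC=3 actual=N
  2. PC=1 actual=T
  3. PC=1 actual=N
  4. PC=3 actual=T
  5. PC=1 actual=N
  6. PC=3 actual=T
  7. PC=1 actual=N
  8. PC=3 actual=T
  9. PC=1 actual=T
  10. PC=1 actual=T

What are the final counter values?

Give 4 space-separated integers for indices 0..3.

Answer: 3 2 3 3

Derivation:
Ev 1: PC=3 idx=3 pred=T actual=N -> ctr[3]=2
Ev 2: PC=1 idx=1 pred=T actual=T -> ctr[1]=3
Ev 3: PC=1 idx=1 pred=T actual=N -> ctr[1]=2
Ev 4: PC=3 idx=3 pred=T actual=T -> ctr[3]=3
Ev 5: PC=1 idx=1 pred=T actual=N -> ctr[1]=1
Ev 6: PC=3 idx=3 pred=T actual=T -> ctr[3]=3
Ev 7: PC=1 idx=1 pred=N actual=N -> ctr[1]=0
Ev 8: PC=3 idx=3 pred=T actual=T -> ctr[3]=3
Ev 9: PC=1 idx=1 pred=N actual=T -> ctr[1]=1
Ev 10: PC=1 idx=1 pred=N actual=T -> ctr[1]=2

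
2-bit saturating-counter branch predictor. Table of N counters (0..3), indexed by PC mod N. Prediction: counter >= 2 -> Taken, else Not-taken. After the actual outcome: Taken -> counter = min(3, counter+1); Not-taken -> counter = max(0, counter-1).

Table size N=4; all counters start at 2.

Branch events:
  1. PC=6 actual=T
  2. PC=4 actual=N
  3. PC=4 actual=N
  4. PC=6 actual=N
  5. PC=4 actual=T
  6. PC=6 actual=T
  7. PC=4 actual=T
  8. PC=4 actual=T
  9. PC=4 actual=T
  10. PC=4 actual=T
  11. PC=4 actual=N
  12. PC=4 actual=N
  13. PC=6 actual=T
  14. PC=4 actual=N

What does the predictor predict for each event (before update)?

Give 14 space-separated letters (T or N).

Ev 1: PC=6 idx=2 pred=T actual=T -> ctr[2]=3
Ev 2: PC=4 idx=0 pred=T actual=N -> ctr[0]=1
Ev 3: PC=4 idx=0 pred=N actual=N -> ctr[0]=0
Ev 4: PC=6 idx=2 pred=T actual=N -> ctr[2]=2
Ev 5: PC=4 idx=0 pred=N actual=T -> ctr[0]=1
Ev 6: PC=6 idx=2 pred=T actual=T -> ctr[2]=3
Ev 7: PC=4 idx=0 pred=N actual=T -> ctr[0]=2
Ev 8: PC=4 idx=0 pred=T actual=T -> ctr[0]=3
Ev 9: PC=4 idx=0 pred=T actual=T -> ctr[0]=3
Ev 10: PC=4 idx=0 pred=T actual=T -> ctr[0]=3
Ev 11: PC=4 idx=0 pred=T actual=N -> ctr[0]=2
Ev 12: PC=4 idx=0 pred=T actual=N -> ctr[0]=1
Ev 13: PC=6 idx=2 pred=T actual=T -> ctr[2]=3
Ev 14: PC=4 idx=0 pred=N actual=N -> ctr[0]=0

Answer: T T N T N T N T T T T T T N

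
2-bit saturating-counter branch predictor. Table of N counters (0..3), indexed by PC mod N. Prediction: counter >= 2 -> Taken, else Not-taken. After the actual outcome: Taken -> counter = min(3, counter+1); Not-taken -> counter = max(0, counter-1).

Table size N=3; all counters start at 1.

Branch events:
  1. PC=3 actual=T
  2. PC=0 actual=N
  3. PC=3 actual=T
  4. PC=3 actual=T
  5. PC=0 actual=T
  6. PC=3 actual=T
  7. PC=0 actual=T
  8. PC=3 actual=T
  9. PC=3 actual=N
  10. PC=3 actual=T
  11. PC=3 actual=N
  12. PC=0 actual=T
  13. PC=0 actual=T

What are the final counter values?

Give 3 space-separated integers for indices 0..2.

Ev 1: PC=3 idx=0 pred=N actual=T -> ctr[0]=2
Ev 2: PC=0 idx=0 pred=T actual=N -> ctr[0]=1
Ev 3: PC=3 idx=0 pred=N actual=T -> ctr[0]=2
Ev 4: PC=3 idx=0 pred=T actual=T -> ctr[0]=3
Ev 5: PC=0 idx=0 pred=T actual=T -> ctr[0]=3
Ev 6: PC=3 idx=0 pred=T actual=T -> ctr[0]=3
Ev 7: PC=0 idx=0 pred=T actual=T -> ctr[0]=3
Ev 8: PC=3 idx=0 pred=T actual=T -> ctr[0]=3
Ev 9: PC=3 idx=0 pred=T actual=N -> ctr[0]=2
Ev 10: PC=3 idx=0 pred=T actual=T -> ctr[0]=3
Ev 11: PC=3 idx=0 pred=T actual=N -> ctr[0]=2
Ev 12: PC=0 idx=0 pred=T actual=T -> ctr[0]=3
Ev 13: PC=0 idx=0 pred=T actual=T -> ctr[0]=3

Answer: 3 1 1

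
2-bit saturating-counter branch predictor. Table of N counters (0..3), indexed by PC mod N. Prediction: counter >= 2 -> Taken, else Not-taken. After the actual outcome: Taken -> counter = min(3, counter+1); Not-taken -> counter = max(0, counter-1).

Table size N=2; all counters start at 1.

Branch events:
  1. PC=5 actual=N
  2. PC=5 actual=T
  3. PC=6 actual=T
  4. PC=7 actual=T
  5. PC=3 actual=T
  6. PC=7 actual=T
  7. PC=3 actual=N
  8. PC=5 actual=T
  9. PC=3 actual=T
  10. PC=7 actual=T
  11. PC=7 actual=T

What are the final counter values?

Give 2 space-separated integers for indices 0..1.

Answer: 2 3

Derivation:
Ev 1: PC=5 idx=1 pred=N actual=N -> ctr[1]=0
Ev 2: PC=5 idx=1 pred=N actual=T -> ctr[1]=1
Ev 3: PC=6 idx=0 pred=N actual=T -> ctr[0]=2
Ev 4: PC=7 idx=1 pred=N actual=T -> ctr[1]=2
Ev 5: PC=3 idx=1 pred=T actual=T -> ctr[1]=3
Ev 6: PC=7 idx=1 pred=T actual=T -> ctr[1]=3
Ev 7: PC=3 idx=1 pred=T actual=N -> ctr[1]=2
Ev 8: PC=5 idx=1 pred=T actual=T -> ctr[1]=3
Ev 9: PC=3 idx=1 pred=T actual=T -> ctr[1]=3
Ev 10: PC=7 idx=1 pred=T actual=T -> ctr[1]=3
Ev 11: PC=7 idx=1 pred=T actual=T -> ctr[1]=3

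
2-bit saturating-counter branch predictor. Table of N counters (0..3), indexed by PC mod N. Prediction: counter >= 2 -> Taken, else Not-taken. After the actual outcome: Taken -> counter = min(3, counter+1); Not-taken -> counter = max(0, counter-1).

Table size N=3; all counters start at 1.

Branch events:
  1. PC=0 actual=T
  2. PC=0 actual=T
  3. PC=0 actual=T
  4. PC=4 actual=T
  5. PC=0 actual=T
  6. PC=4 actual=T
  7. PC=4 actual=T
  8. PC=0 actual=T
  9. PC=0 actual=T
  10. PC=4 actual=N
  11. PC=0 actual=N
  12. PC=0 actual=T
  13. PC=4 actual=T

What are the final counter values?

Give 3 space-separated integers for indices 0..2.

Ev 1: PC=0 idx=0 pred=N actual=T -> ctr[0]=2
Ev 2: PC=0 idx=0 pred=T actual=T -> ctr[0]=3
Ev 3: PC=0 idx=0 pred=T actual=T -> ctr[0]=3
Ev 4: PC=4 idx=1 pred=N actual=T -> ctr[1]=2
Ev 5: PC=0 idx=0 pred=T actual=T -> ctr[0]=3
Ev 6: PC=4 idx=1 pred=T actual=T -> ctr[1]=3
Ev 7: PC=4 idx=1 pred=T actual=T -> ctr[1]=3
Ev 8: PC=0 idx=0 pred=T actual=T -> ctr[0]=3
Ev 9: PC=0 idx=0 pred=T actual=T -> ctr[0]=3
Ev 10: PC=4 idx=1 pred=T actual=N -> ctr[1]=2
Ev 11: PC=0 idx=0 pred=T actual=N -> ctr[0]=2
Ev 12: PC=0 idx=0 pred=T actual=T -> ctr[0]=3
Ev 13: PC=4 idx=1 pred=T actual=T -> ctr[1]=3

Answer: 3 3 1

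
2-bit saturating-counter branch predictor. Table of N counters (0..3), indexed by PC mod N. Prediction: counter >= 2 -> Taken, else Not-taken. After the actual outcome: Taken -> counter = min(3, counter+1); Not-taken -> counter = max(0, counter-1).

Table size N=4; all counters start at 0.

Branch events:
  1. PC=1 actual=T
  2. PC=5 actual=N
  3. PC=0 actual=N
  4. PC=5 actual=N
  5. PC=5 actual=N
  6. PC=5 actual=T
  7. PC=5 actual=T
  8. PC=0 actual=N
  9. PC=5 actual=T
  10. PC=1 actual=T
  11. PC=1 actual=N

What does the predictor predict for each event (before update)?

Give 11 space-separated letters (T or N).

Answer: N N N N N N N N T T T

Derivation:
Ev 1: PC=1 idx=1 pred=N actual=T -> ctr[1]=1
Ev 2: PC=5 idx=1 pred=N actual=N -> ctr[1]=0
Ev 3: PC=0 idx=0 pred=N actual=N -> ctr[0]=0
Ev 4: PC=5 idx=1 pred=N actual=N -> ctr[1]=0
Ev 5: PC=5 idx=1 pred=N actual=N -> ctr[1]=0
Ev 6: PC=5 idx=1 pred=N actual=T -> ctr[1]=1
Ev 7: PC=5 idx=1 pred=N actual=T -> ctr[1]=2
Ev 8: PC=0 idx=0 pred=N actual=N -> ctr[0]=0
Ev 9: PC=5 idx=1 pred=T actual=T -> ctr[1]=3
Ev 10: PC=1 idx=1 pred=T actual=T -> ctr[1]=3
Ev 11: PC=1 idx=1 pred=T actual=N -> ctr[1]=2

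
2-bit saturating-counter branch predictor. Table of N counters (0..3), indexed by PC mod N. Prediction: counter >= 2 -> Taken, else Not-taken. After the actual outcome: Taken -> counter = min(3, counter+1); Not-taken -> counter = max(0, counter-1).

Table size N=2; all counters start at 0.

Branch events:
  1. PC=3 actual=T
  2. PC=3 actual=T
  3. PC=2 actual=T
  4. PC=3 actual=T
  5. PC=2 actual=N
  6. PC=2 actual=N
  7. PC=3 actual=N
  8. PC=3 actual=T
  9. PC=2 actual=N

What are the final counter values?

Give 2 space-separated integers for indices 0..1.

Answer: 0 3

Derivation:
Ev 1: PC=3 idx=1 pred=N actual=T -> ctr[1]=1
Ev 2: PC=3 idx=1 pred=N actual=T -> ctr[1]=2
Ev 3: PC=2 idx=0 pred=N actual=T -> ctr[0]=1
Ev 4: PC=3 idx=1 pred=T actual=T -> ctr[1]=3
Ev 5: PC=2 idx=0 pred=N actual=N -> ctr[0]=0
Ev 6: PC=2 idx=0 pred=N actual=N -> ctr[0]=0
Ev 7: PC=3 idx=1 pred=T actual=N -> ctr[1]=2
Ev 8: PC=3 idx=1 pred=T actual=T -> ctr[1]=3
Ev 9: PC=2 idx=0 pred=N actual=N -> ctr[0]=0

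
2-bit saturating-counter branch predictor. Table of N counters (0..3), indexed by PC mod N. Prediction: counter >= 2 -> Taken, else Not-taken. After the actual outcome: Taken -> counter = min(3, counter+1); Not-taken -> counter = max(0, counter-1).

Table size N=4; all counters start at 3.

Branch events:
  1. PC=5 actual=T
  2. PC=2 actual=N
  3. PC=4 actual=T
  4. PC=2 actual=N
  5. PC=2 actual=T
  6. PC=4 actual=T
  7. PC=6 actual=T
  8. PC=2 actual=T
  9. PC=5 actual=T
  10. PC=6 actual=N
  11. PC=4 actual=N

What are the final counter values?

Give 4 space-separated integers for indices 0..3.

Ev 1: PC=5 idx=1 pred=T actual=T -> ctr[1]=3
Ev 2: PC=2 idx=2 pred=T actual=N -> ctr[2]=2
Ev 3: PC=4 idx=0 pred=T actual=T -> ctr[0]=3
Ev 4: PC=2 idx=2 pred=T actual=N -> ctr[2]=1
Ev 5: PC=2 idx=2 pred=N actual=T -> ctr[2]=2
Ev 6: PC=4 idx=0 pred=T actual=T -> ctr[0]=3
Ev 7: PC=6 idx=2 pred=T actual=T -> ctr[2]=3
Ev 8: PC=2 idx=2 pred=T actual=T -> ctr[2]=3
Ev 9: PC=5 idx=1 pred=T actual=T -> ctr[1]=3
Ev 10: PC=6 idx=2 pred=T actual=N -> ctr[2]=2
Ev 11: PC=4 idx=0 pred=T actual=N -> ctr[0]=2

Answer: 2 3 2 3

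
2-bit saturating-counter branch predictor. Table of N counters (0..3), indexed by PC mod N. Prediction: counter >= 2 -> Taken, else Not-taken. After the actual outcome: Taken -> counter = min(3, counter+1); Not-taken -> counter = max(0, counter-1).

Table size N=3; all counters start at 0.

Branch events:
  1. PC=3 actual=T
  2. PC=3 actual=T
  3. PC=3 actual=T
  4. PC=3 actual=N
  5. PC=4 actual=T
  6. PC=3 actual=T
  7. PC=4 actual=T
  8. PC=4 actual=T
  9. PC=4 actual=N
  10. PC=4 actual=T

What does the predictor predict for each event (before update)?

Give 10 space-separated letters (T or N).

Answer: N N T T N T N T T T

Derivation:
Ev 1: PC=3 idx=0 pred=N actual=T -> ctr[0]=1
Ev 2: PC=3 idx=0 pred=N actual=T -> ctr[0]=2
Ev 3: PC=3 idx=0 pred=T actual=T -> ctr[0]=3
Ev 4: PC=3 idx=0 pred=T actual=N -> ctr[0]=2
Ev 5: PC=4 idx=1 pred=N actual=T -> ctr[1]=1
Ev 6: PC=3 idx=0 pred=T actual=T -> ctr[0]=3
Ev 7: PC=4 idx=1 pred=N actual=T -> ctr[1]=2
Ev 8: PC=4 idx=1 pred=T actual=T -> ctr[1]=3
Ev 9: PC=4 idx=1 pred=T actual=N -> ctr[1]=2
Ev 10: PC=4 idx=1 pred=T actual=T -> ctr[1]=3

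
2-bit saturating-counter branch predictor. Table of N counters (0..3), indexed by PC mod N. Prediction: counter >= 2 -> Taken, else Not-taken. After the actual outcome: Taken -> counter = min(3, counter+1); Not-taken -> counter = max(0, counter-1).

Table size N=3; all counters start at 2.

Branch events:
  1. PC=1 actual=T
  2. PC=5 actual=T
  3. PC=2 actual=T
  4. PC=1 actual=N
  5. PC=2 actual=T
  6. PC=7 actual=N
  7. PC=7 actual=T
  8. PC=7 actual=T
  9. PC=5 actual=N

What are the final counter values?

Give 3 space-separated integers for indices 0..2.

Answer: 2 3 2

Derivation:
Ev 1: PC=1 idx=1 pred=T actual=T -> ctr[1]=3
Ev 2: PC=5 idx=2 pred=T actual=T -> ctr[2]=3
Ev 3: PC=2 idx=2 pred=T actual=T -> ctr[2]=3
Ev 4: PC=1 idx=1 pred=T actual=N -> ctr[1]=2
Ev 5: PC=2 idx=2 pred=T actual=T -> ctr[2]=3
Ev 6: PC=7 idx=1 pred=T actual=N -> ctr[1]=1
Ev 7: PC=7 idx=1 pred=N actual=T -> ctr[1]=2
Ev 8: PC=7 idx=1 pred=T actual=T -> ctr[1]=3
Ev 9: PC=5 idx=2 pred=T actual=N -> ctr[2]=2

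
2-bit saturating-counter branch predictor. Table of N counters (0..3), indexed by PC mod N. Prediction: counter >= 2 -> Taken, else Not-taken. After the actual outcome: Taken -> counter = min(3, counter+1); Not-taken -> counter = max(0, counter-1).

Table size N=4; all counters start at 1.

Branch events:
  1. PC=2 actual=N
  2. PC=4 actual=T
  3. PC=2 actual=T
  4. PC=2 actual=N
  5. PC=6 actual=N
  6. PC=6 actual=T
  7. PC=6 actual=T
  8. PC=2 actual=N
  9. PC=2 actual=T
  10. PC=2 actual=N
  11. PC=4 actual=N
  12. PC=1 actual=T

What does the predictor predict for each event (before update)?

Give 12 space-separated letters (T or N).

Answer: N N N N N N N T N T T N

Derivation:
Ev 1: PC=2 idx=2 pred=N actual=N -> ctr[2]=0
Ev 2: PC=4 idx=0 pred=N actual=T -> ctr[0]=2
Ev 3: PC=2 idx=2 pred=N actual=T -> ctr[2]=1
Ev 4: PC=2 idx=2 pred=N actual=N -> ctr[2]=0
Ev 5: PC=6 idx=2 pred=N actual=N -> ctr[2]=0
Ev 6: PC=6 idx=2 pred=N actual=T -> ctr[2]=1
Ev 7: PC=6 idx=2 pred=N actual=T -> ctr[2]=2
Ev 8: PC=2 idx=2 pred=T actual=N -> ctr[2]=1
Ev 9: PC=2 idx=2 pred=N actual=T -> ctr[2]=2
Ev 10: PC=2 idx=2 pred=T actual=N -> ctr[2]=1
Ev 11: PC=4 idx=0 pred=T actual=N -> ctr[0]=1
Ev 12: PC=1 idx=1 pred=N actual=T -> ctr[1]=2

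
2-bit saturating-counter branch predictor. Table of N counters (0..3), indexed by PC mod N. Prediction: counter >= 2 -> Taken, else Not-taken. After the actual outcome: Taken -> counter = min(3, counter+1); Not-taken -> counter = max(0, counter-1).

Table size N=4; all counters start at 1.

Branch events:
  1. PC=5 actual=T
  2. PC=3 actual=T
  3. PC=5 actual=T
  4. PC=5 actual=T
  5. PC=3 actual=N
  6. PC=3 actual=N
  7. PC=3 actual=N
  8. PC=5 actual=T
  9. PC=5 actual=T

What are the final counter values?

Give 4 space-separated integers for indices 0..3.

Answer: 1 3 1 0

Derivation:
Ev 1: PC=5 idx=1 pred=N actual=T -> ctr[1]=2
Ev 2: PC=3 idx=3 pred=N actual=T -> ctr[3]=2
Ev 3: PC=5 idx=1 pred=T actual=T -> ctr[1]=3
Ev 4: PC=5 idx=1 pred=T actual=T -> ctr[1]=3
Ev 5: PC=3 idx=3 pred=T actual=N -> ctr[3]=1
Ev 6: PC=3 idx=3 pred=N actual=N -> ctr[3]=0
Ev 7: PC=3 idx=3 pred=N actual=N -> ctr[3]=0
Ev 8: PC=5 idx=1 pred=T actual=T -> ctr[1]=3
Ev 9: PC=5 idx=1 pred=T actual=T -> ctr[1]=3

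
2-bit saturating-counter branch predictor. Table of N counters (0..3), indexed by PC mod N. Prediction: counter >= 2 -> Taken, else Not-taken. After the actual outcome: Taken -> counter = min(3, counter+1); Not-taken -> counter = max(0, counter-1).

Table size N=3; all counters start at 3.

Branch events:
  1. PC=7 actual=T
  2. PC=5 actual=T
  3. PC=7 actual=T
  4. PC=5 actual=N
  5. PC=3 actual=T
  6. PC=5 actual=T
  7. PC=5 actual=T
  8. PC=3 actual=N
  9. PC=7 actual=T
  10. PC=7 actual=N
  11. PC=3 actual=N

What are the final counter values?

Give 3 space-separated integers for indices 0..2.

Ev 1: PC=7 idx=1 pred=T actual=T -> ctr[1]=3
Ev 2: PC=5 idx=2 pred=T actual=T -> ctr[2]=3
Ev 3: PC=7 idx=1 pred=T actual=T -> ctr[1]=3
Ev 4: PC=5 idx=2 pred=T actual=N -> ctr[2]=2
Ev 5: PC=3 idx=0 pred=T actual=T -> ctr[0]=3
Ev 6: PC=5 idx=2 pred=T actual=T -> ctr[2]=3
Ev 7: PC=5 idx=2 pred=T actual=T -> ctr[2]=3
Ev 8: PC=3 idx=0 pred=T actual=N -> ctr[0]=2
Ev 9: PC=7 idx=1 pred=T actual=T -> ctr[1]=3
Ev 10: PC=7 idx=1 pred=T actual=N -> ctr[1]=2
Ev 11: PC=3 idx=0 pred=T actual=N -> ctr[0]=1

Answer: 1 2 3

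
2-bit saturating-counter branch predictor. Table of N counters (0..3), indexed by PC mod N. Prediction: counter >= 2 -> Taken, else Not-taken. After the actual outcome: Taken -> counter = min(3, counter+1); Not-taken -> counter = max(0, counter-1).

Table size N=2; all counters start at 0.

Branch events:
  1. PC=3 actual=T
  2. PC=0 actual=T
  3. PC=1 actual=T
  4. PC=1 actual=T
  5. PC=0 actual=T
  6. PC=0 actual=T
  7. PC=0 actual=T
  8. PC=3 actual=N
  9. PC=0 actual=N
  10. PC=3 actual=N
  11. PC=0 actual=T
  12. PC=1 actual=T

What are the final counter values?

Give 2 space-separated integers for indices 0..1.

Answer: 3 2

Derivation:
Ev 1: PC=3 idx=1 pred=N actual=T -> ctr[1]=1
Ev 2: PC=0 idx=0 pred=N actual=T -> ctr[0]=1
Ev 3: PC=1 idx=1 pred=N actual=T -> ctr[1]=2
Ev 4: PC=1 idx=1 pred=T actual=T -> ctr[1]=3
Ev 5: PC=0 idx=0 pred=N actual=T -> ctr[0]=2
Ev 6: PC=0 idx=0 pred=T actual=T -> ctr[0]=3
Ev 7: PC=0 idx=0 pred=T actual=T -> ctr[0]=3
Ev 8: PC=3 idx=1 pred=T actual=N -> ctr[1]=2
Ev 9: PC=0 idx=0 pred=T actual=N -> ctr[0]=2
Ev 10: PC=3 idx=1 pred=T actual=N -> ctr[1]=1
Ev 11: PC=0 idx=0 pred=T actual=T -> ctr[0]=3
Ev 12: PC=1 idx=1 pred=N actual=T -> ctr[1]=2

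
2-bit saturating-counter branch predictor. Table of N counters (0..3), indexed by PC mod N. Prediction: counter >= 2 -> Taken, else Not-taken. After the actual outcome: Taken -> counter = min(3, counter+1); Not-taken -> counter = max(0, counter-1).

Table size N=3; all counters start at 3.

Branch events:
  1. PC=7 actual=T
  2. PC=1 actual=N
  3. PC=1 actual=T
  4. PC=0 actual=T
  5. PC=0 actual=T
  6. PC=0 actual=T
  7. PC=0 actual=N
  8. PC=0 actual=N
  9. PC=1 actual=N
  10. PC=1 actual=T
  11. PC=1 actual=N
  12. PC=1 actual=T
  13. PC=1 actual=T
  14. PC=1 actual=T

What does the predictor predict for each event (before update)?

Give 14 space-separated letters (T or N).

Answer: T T T T T T T T T T T T T T

Derivation:
Ev 1: PC=7 idx=1 pred=T actual=T -> ctr[1]=3
Ev 2: PC=1 idx=1 pred=T actual=N -> ctr[1]=2
Ev 3: PC=1 idx=1 pred=T actual=T -> ctr[1]=3
Ev 4: PC=0 idx=0 pred=T actual=T -> ctr[0]=3
Ev 5: PC=0 idx=0 pred=T actual=T -> ctr[0]=3
Ev 6: PC=0 idx=0 pred=T actual=T -> ctr[0]=3
Ev 7: PC=0 idx=0 pred=T actual=N -> ctr[0]=2
Ev 8: PC=0 idx=0 pred=T actual=N -> ctr[0]=1
Ev 9: PC=1 idx=1 pred=T actual=N -> ctr[1]=2
Ev 10: PC=1 idx=1 pred=T actual=T -> ctr[1]=3
Ev 11: PC=1 idx=1 pred=T actual=N -> ctr[1]=2
Ev 12: PC=1 idx=1 pred=T actual=T -> ctr[1]=3
Ev 13: PC=1 idx=1 pred=T actual=T -> ctr[1]=3
Ev 14: PC=1 idx=1 pred=T actual=T -> ctr[1]=3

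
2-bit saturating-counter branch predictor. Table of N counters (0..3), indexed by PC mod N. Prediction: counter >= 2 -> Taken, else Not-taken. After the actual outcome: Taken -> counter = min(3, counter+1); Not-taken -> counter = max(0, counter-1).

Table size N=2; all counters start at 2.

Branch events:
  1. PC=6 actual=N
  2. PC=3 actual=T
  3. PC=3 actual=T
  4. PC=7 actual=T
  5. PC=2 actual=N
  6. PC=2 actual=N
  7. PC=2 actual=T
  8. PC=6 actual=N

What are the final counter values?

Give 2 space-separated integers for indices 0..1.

Answer: 0 3

Derivation:
Ev 1: PC=6 idx=0 pred=T actual=N -> ctr[0]=1
Ev 2: PC=3 idx=1 pred=T actual=T -> ctr[1]=3
Ev 3: PC=3 idx=1 pred=T actual=T -> ctr[1]=3
Ev 4: PC=7 idx=1 pred=T actual=T -> ctr[1]=3
Ev 5: PC=2 idx=0 pred=N actual=N -> ctr[0]=0
Ev 6: PC=2 idx=0 pred=N actual=N -> ctr[0]=0
Ev 7: PC=2 idx=0 pred=N actual=T -> ctr[0]=1
Ev 8: PC=6 idx=0 pred=N actual=N -> ctr[0]=0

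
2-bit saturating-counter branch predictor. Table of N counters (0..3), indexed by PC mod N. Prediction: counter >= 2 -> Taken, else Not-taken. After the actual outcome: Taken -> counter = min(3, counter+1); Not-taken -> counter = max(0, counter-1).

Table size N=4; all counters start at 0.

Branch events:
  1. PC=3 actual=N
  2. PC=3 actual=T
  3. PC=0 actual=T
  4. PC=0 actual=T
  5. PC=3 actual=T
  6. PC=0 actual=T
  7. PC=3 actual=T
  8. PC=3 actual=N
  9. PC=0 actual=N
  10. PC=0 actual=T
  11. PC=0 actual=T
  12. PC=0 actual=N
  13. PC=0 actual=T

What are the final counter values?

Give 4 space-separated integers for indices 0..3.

Answer: 3 0 0 2

Derivation:
Ev 1: PC=3 idx=3 pred=N actual=N -> ctr[3]=0
Ev 2: PC=3 idx=3 pred=N actual=T -> ctr[3]=1
Ev 3: PC=0 idx=0 pred=N actual=T -> ctr[0]=1
Ev 4: PC=0 idx=0 pred=N actual=T -> ctr[0]=2
Ev 5: PC=3 idx=3 pred=N actual=T -> ctr[3]=2
Ev 6: PC=0 idx=0 pred=T actual=T -> ctr[0]=3
Ev 7: PC=3 idx=3 pred=T actual=T -> ctr[3]=3
Ev 8: PC=3 idx=3 pred=T actual=N -> ctr[3]=2
Ev 9: PC=0 idx=0 pred=T actual=N -> ctr[0]=2
Ev 10: PC=0 idx=0 pred=T actual=T -> ctr[0]=3
Ev 11: PC=0 idx=0 pred=T actual=T -> ctr[0]=3
Ev 12: PC=0 idx=0 pred=T actual=N -> ctr[0]=2
Ev 13: PC=0 idx=0 pred=T actual=T -> ctr[0]=3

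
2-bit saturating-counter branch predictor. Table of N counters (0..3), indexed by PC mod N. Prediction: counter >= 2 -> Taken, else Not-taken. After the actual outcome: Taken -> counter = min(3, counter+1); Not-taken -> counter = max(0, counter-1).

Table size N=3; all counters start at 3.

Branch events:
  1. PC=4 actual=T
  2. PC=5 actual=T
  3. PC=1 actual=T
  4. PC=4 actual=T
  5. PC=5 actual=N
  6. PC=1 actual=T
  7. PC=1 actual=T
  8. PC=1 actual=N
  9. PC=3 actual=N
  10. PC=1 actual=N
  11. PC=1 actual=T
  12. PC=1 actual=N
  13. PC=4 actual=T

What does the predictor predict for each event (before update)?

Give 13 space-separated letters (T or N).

Ev 1: PC=4 idx=1 pred=T actual=T -> ctr[1]=3
Ev 2: PC=5 idx=2 pred=T actual=T -> ctr[2]=3
Ev 3: PC=1 idx=1 pred=T actual=T -> ctr[1]=3
Ev 4: PC=4 idx=1 pred=T actual=T -> ctr[1]=3
Ev 5: PC=5 idx=2 pred=T actual=N -> ctr[2]=2
Ev 6: PC=1 idx=1 pred=T actual=T -> ctr[1]=3
Ev 7: PC=1 idx=1 pred=T actual=T -> ctr[1]=3
Ev 8: PC=1 idx=1 pred=T actual=N -> ctr[1]=2
Ev 9: PC=3 idx=0 pred=T actual=N -> ctr[0]=2
Ev 10: PC=1 idx=1 pred=T actual=N -> ctr[1]=1
Ev 11: PC=1 idx=1 pred=N actual=T -> ctr[1]=2
Ev 12: PC=1 idx=1 pred=T actual=N -> ctr[1]=1
Ev 13: PC=4 idx=1 pred=N actual=T -> ctr[1]=2

Answer: T T T T T T T T T T N T N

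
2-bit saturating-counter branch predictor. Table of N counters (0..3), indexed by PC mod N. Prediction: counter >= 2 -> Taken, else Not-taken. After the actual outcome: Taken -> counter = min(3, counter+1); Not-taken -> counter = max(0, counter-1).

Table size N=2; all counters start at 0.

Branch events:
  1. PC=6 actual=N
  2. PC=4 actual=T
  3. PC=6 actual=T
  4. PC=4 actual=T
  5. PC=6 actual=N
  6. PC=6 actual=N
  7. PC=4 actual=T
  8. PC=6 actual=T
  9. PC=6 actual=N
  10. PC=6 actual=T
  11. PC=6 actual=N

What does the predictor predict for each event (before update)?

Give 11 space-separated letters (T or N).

Ev 1: PC=6 idx=0 pred=N actual=N -> ctr[0]=0
Ev 2: PC=4 idx=0 pred=N actual=T -> ctr[0]=1
Ev 3: PC=6 idx=0 pred=N actual=T -> ctr[0]=2
Ev 4: PC=4 idx=0 pred=T actual=T -> ctr[0]=3
Ev 5: PC=6 idx=0 pred=T actual=N -> ctr[0]=2
Ev 6: PC=6 idx=0 pred=T actual=N -> ctr[0]=1
Ev 7: PC=4 idx=0 pred=N actual=T -> ctr[0]=2
Ev 8: PC=6 idx=0 pred=T actual=T -> ctr[0]=3
Ev 9: PC=6 idx=0 pred=T actual=N -> ctr[0]=2
Ev 10: PC=6 idx=0 pred=T actual=T -> ctr[0]=3
Ev 11: PC=6 idx=0 pred=T actual=N -> ctr[0]=2

Answer: N N N T T T N T T T T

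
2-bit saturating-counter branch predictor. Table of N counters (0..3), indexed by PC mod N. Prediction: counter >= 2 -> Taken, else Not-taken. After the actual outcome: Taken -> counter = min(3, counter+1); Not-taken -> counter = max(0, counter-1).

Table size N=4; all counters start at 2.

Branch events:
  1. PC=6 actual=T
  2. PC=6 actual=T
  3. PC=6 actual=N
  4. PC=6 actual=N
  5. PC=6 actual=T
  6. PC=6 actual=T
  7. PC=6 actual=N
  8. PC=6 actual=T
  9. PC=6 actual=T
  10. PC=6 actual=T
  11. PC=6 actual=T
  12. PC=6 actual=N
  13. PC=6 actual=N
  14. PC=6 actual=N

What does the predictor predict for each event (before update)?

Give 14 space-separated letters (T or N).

Ev 1: PC=6 idx=2 pred=T actual=T -> ctr[2]=3
Ev 2: PC=6 idx=2 pred=T actual=T -> ctr[2]=3
Ev 3: PC=6 idx=2 pred=T actual=N -> ctr[2]=2
Ev 4: PC=6 idx=2 pred=T actual=N -> ctr[2]=1
Ev 5: PC=6 idx=2 pred=N actual=T -> ctr[2]=2
Ev 6: PC=6 idx=2 pred=T actual=T -> ctr[2]=3
Ev 7: PC=6 idx=2 pred=T actual=N -> ctr[2]=2
Ev 8: PC=6 idx=2 pred=T actual=T -> ctr[2]=3
Ev 9: PC=6 idx=2 pred=T actual=T -> ctr[2]=3
Ev 10: PC=6 idx=2 pred=T actual=T -> ctr[2]=3
Ev 11: PC=6 idx=2 pred=T actual=T -> ctr[2]=3
Ev 12: PC=6 idx=2 pred=T actual=N -> ctr[2]=2
Ev 13: PC=6 idx=2 pred=T actual=N -> ctr[2]=1
Ev 14: PC=6 idx=2 pred=N actual=N -> ctr[2]=0

Answer: T T T T N T T T T T T T T N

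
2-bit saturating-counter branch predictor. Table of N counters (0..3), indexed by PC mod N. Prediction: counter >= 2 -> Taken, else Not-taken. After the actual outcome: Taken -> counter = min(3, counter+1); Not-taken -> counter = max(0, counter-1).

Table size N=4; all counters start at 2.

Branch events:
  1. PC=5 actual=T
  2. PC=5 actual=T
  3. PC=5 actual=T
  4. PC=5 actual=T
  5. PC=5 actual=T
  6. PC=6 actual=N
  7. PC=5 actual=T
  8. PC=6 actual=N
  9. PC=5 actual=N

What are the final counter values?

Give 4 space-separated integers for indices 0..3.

Answer: 2 2 0 2

Derivation:
Ev 1: PC=5 idx=1 pred=T actual=T -> ctr[1]=3
Ev 2: PC=5 idx=1 pred=T actual=T -> ctr[1]=3
Ev 3: PC=5 idx=1 pred=T actual=T -> ctr[1]=3
Ev 4: PC=5 idx=1 pred=T actual=T -> ctr[1]=3
Ev 5: PC=5 idx=1 pred=T actual=T -> ctr[1]=3
Ev 6: PC=6 idx=2 pred=T actual=N -> ctr[2]=1
Ev 7: PC=5 idx=1 pred=T actual=T -> ctr[1]=3
Ev 8: PC=6 idx=2 pred=N actual=N -> ctr[2]=0
Ev 9: PC=5 idx=1 pred=T actual=N -> ctr[1]=2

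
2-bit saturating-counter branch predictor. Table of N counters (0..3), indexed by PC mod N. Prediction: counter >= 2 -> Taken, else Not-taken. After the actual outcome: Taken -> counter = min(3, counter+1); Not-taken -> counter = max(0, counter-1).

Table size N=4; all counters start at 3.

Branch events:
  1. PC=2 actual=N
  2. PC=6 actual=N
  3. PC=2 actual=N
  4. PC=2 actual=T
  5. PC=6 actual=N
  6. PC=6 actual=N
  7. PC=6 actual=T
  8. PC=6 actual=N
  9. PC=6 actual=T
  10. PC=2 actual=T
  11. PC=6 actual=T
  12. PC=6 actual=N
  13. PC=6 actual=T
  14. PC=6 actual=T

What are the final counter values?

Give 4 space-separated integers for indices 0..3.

Ev 1: PC=2 idx=2 pred=T actual=N -> ctr[2]=2
Ev 2: PC=6 idx=2 pred=T actual=N -> ctr[2]=1
Ev 3: PC=2 idx=2 pred=N actual=N -> ctr[2]=0
Ev 4: PC=2 idx=2 pred=N actual=T -> ctr[2]=1
Ev 5: PC=6 idx=2 pred=N actual=N -> ctr[2]=0
Ev 6: PC=6 idx=2 pred=N actual=N -> ctr[2]=0
Ev 7: PC=6 idx=2 pred=N actual=T -> ctr[2]=1
Ev 8: PC=6 idx=2 pred=N actual=N -> ctr[2]=0
Ev 9: PC=6 idx=2 pred=N actual=T -> ctr[2]=1
Ev 10: PC=2 idx=2 pred=N actual=T -> ctr[2]=2
Ev 11: PC=6 idx=2 pred=T actual=T -> ctr[2]=3
Ev 12: PC=6 idx=2 pred=T actual=N -> ctr[2]=2
Ev 13: PC=6 idx=2 pred=T actual=T -> ctr[2]=3
Ev 14: PC=6 idx=2 pred=T actual=T -> ctr[2]=3

Answer: 3 3 3 3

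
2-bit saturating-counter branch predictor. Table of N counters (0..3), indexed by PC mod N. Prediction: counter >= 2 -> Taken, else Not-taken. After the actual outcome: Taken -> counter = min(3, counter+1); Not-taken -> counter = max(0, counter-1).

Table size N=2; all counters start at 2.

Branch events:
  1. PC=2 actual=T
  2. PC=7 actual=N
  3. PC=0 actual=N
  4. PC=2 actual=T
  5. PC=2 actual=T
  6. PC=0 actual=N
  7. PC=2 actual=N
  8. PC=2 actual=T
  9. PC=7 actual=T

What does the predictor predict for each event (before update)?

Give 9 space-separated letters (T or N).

Answer: T T T T T T T N N

Derivation:
Ev 1: PC=2 idx=0 pred=T actual=T -> ctr[0]=3
Ev 2: PC=7 idx=1 pred=T actual=N -> ctr[1]=1
Ev 3: PC=0 idx=0 pred=T actual=N -> ctr[0]=2
Ev 4: PC=2 idx=0 pred=T actual=T -> ctr[0]=3
Ev 5: PC=2 idx=0 pred=T actual=T -> ctr[0]=3
Ev 6: PC=0 idx=0 pred=T actual=N -> ctr[0]=2
Ev 7: PC=2 idx=0 pred=T actual=N -> ctr[0]=1
Ev 8: PC=2 idx=0 pred=N actual=T -> ctr[0]=2
Ev 9: PC=7 idx=1 pred=N actual=T -> ctr[1]=2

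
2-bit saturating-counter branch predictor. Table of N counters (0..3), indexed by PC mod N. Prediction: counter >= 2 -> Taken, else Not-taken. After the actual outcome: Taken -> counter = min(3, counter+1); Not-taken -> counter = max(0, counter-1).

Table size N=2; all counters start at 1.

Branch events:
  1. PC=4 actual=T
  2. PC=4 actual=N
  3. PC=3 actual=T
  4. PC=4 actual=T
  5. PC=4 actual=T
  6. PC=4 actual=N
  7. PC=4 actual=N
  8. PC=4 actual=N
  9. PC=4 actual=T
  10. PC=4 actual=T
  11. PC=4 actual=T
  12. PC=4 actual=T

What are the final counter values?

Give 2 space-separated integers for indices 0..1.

Answer: 3 2

Derivation:
Ev 1: PC=4 idx=0 pred=N actual=T -> ctr[0]=2
Ev 2: PC=4 idx=0 pred=T actual=N -> ctr[0]=1
Ev 3: PC=3 idx=1 pred=N actual=T -> ctr[1]=2
Ev 4: PC=4 idx=0 pred=N actual=T -> ctr[0]=2
Ev 5: PC=4 idx=0 pred=T actual=T -> ctr[0]=3
Ev 6: PC=4 idx=0 pred=T actual=N -> ctr[0]=2
Ev 7: PC=4 idx=0 pred=T actual=N -> ctr[0]=1
Ev 8: PC=4 idx=0 pred=N actual=N -> ctr[0]=0
Ev 9: PC=4 idx=0 pred=N actual=T -> ctr[0]=1
Ev 10: PC=4 idx=0 pred=N actual=T -> ctr[0]=2
Ev 11: PC=4 idx=0 pred=T actual=T -> ctr[0]=3
Ev 12: PC=4 idx=0 pred=T actual=T -> ctr[0]=3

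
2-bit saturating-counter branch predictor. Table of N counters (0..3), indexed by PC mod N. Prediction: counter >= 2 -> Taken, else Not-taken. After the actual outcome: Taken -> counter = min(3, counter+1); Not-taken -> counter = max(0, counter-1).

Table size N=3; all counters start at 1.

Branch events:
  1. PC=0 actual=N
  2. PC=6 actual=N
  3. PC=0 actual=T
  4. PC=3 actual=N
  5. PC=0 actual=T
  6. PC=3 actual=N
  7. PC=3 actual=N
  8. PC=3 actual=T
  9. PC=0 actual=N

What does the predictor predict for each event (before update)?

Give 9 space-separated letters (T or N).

Answer: N N N N N N N N N

Derivation:
Ev 1: PC=0 idx=0 pred=N actual=N -> ctr[0]=0
Ev 2: PC=6 idx=0 pred=N actual=N -> ctr[0]=0
Ev 3: PC=0 idx=0 pred=N actual=T -> ctr[0]=1
Ev 4: PC=3 idx=0 pred=N actual=N -> ctr[0]=0
Ev 5: PC=0 idx=0 pred=N actual=T -> ctr[0]=1
Ev 6: PC=3 idx=0 pred=N actual=N -> ctr[0]=0
Ev 7: PC=3 idx=0 pred=N actual=N -> ctr[0]=0
Ev 8: PC=3 idx=0 pred=N actual=T -> ctr[0]=1
Ev 9: PC=0 idx=0 pred=N actual=N -> ctr[0]=0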